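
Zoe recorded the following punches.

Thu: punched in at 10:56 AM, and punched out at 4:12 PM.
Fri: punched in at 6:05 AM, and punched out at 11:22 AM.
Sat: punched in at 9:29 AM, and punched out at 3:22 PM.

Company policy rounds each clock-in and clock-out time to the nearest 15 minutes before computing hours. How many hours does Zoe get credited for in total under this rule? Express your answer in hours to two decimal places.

Thu: in 10:56 AM→11:00 AM, out 4:12 PM→4:15 PM; 5 h 15 min
Fri: in 6:05 AM→6:00 AM, out 11:22 AM→11:15 AM; 5 h 15 min
Sat: in 9:29 AM→9:30 AM, out 3:22 PM→3:15 PM; 5 h 45 min
Total credited: 16 h 15 min.

16.25 hours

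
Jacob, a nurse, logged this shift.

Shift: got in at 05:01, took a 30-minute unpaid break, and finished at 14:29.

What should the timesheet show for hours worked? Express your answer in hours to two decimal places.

8.97 hours

Shift: 05:01–14:29 = 9 h 28 min; less 30 min break → 8 h 58 min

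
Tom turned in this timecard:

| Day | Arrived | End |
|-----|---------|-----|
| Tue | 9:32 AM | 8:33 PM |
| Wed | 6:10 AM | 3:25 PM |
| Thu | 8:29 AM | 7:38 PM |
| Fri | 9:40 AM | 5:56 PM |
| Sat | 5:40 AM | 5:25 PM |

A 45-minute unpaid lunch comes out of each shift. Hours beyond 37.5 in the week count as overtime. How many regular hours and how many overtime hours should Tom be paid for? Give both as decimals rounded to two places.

Tue: 9:32 AM–8:33 PM = 11 h 1 min; less 45 min break → 10 h 16 min
Wed: 6:10 AM–3:25 PM = 9 h 15 min; less 45 min break → 8 h 30 min
Thu: 8:29 AM–7:38 PM = 11 h 9 min; less 45 min break → 10 h 24 min
Fri: 9:40 AM–5:56 PM = 8 h 16 min; less 45 min break → 7 h 31 min
Sat: 5:40 AM–5:25 PM = 11 h 45 min; less 45 min break → 11 h 0 min
Total worked: 47 h 41 min = 47.68 h.
Threshold 37.5 h → overtime 10 h 11 min, regular 37 h 30 min.

Regular 37.50 hours, overtime 10.18 hours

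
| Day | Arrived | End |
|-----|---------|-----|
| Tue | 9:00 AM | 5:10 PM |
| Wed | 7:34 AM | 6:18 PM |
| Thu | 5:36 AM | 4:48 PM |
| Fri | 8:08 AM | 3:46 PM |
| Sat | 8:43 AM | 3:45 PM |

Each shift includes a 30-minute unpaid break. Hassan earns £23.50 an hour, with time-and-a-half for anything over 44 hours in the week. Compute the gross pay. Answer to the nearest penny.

Tue: 9:00 AM–5:10 PM = 8 h 10 min; less 30 min break → 7 h 40 min
Wed: 7:34 AM–6:18 PM = 10 h 44 min; less 30 min break → 10 h 14 min
Thu: 5:36 AM–4:48 PM = 11 h 12 min; less 30 min break → 10 h 42 min
Fri: 8:08 AM–3:46 PM = 7 h 38 min; less 30 min break → 7 h 8 min
Sat: 8:43 AM–3:45 PM = 7 h 2 min; less 30 min break → 6 h 32 min
Total worked: 42 h 16 min = 2536 min.
Regular 42 h 16 min = 2536 min at £23.50/h; overtime 0 h 0 min = 0 min at £35.25/h.
Pay = (2536 × £23.50 + 0 × £35.25) ÷ 60 = £993.27.

£993.27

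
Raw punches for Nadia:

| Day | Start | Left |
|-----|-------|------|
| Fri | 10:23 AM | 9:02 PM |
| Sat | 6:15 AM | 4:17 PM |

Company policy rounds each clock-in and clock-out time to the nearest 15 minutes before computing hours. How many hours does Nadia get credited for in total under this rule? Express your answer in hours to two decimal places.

Fri: in 10:23 AM→10:30 AM, out 9:02 PM→9:00 PM; 10 h 30 min
Sat: in 6:15 AM→6:15 AM, out 4:17 PM→4:15 PM; 10 h 0 min
Total credited: 20 h 30 min.

20.50 hours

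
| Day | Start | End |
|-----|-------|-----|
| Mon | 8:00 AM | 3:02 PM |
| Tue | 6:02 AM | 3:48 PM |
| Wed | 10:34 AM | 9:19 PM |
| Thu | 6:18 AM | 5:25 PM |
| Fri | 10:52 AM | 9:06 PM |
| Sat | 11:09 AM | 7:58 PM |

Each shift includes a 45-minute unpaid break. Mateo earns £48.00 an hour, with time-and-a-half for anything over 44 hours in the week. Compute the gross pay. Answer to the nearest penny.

£2775.60

Mon: 8:00 AM–3:02 PM = 7 h 2 min; less 45 min break → 6 h 17 min
Tue: 6:02 AM–3:48 PM = 9 h 46 min; less 45 min break → 9 h 1 min
Wed: 10:34 AM–9:19 PM = 10 h 45 min; less 45 min break → 10 h 0 min
Thu: 6:18 AM–5:25 PM = 11 h 7 min; less 45 min break → 10 h 22 min
Fri: 10:52 AM–9:06 PM = 10 h 14 min; less 45 min break → 9 h 29 min
Sat: 11:09 AM–7:58 PM = 8 h 49 min; less 45 min break → 8 h 4 min
Total worked: 53 h 13 min = 3193 min.
Regular 44 h 0 min = 2640 min at £48.00/h; overtime 9 h 13 min = 553 min at £72.00/h.
Pay = (2640 × £48.00 + 553 × £72.00) ÷ 60 = £2775.60.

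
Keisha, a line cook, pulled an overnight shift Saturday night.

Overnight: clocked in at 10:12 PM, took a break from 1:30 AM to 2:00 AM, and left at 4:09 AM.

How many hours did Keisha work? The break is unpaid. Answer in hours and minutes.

Overnight: 10:12 PM → midnight = 1 h 48 min; midnight → 4:09 AM = 4 h 9 min; span 5 h 57 min; less 30 min break → 5 h 27 min

5 h 27 min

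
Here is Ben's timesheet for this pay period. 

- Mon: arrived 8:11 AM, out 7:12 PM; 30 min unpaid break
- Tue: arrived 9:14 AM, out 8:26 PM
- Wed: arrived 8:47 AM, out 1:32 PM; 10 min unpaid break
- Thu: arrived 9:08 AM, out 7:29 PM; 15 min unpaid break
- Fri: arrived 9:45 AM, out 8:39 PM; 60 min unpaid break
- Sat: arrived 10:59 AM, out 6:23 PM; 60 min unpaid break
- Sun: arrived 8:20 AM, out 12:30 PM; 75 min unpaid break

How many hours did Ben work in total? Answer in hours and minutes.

Mon: 8:11 AM–7:12 PM = 11 h 1 min; less 30 min break → 10 h 31 min
Tue: 9:14 AM–8:26 PM = 11 h 12 min
Wed: 8:47 AM–1:32 PM = 4 h 45 min; less 10 min break → 4 h 35 min
Thu: 9:08 AM–7:29 PM = 10 h 21 min; less 15 min break → 10 h 6 min
Fri: 9:45 AM–8:39 PM = 10 h 54 min; less 60 min break → 9 h 54 min
Sat: 10:59 AM–6:23 PM = 7 h 24 min; less 60 min break → 6 h 24 min
Sun: 8:20 AM–12:30 PM = 4 h 10 min; less 75 min break → 2 h 55 min
Total: 10 h 31 min + 11 h 12 min + 4 h 35 min + 10 h 6 min + 9 h 54 min + 6 h 24 min + 2 h 55 min = 55 h 37 min.

55 h 37 min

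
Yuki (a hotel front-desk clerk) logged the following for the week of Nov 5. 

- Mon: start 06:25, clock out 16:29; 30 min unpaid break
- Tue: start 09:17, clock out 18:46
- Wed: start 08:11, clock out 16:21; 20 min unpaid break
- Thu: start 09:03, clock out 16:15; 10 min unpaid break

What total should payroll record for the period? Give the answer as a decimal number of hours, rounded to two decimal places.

33.92 hours

Mon: 06:25–16:29 = 10 h 4 min; less 30 min break → 9 h 34 min
Tue: 09:17–18:46 = 9 h 29 min
Wed: 08:11–16:21 = 8 h 10 min; less 20 min break → 7 h 50 min
Thu: 09:03–16:15 = 7 h 12 min; less 10 min break → 7 h 2 min
Total: 9 h 34 min + 9 h 29 min + 7 h 50 min + 7 h 2 min = 33 h 55 min.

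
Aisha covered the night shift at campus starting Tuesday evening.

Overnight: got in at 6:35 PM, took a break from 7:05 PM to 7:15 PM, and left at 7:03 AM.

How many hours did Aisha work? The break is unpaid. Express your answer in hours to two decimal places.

Overnight: 6:35 PM → midnight = 5 h 25 min; midnight → 7:03 AM = 7 h 3 min; span 12 h 28 min; less 10 min break → 12 h 18 min

12.30 hours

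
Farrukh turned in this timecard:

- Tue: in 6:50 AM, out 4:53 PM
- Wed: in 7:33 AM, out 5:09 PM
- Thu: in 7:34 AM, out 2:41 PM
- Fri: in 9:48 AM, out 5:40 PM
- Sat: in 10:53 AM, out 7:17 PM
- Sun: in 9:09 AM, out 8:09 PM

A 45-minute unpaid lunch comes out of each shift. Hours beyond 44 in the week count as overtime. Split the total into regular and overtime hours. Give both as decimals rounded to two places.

Regular 44.00 hours, overtime 5.53 hours

Tue: 6:50 AM–4:53 PM = 10 h 3 min; less 45 min break → 9 h 18 min
Wed: 7:33 AM–5:09 PM = 9 h 36 min; less 45 min break → 8 h 51 min
Thu: 7:34 AM–2:41 PM = 7 h 7 min; less 45 min break → 6 h 22 min
Fri: 9:48 AM–5:40 PM = 7 h 52 min; less 45 min break → 7 h 7 min
Sat: 10:53 AM–7:17 PM = 8 h 24 min; less 45 min break → 7 h 39 min
Sun: 9:09 AM–8:09 PM = 11 h 0 min; less 45 min break → 10 h 15 min
Total worked: 49 h 32 min = 49.53 h.
Threshold 44 h → overtime 5 h 32 min, regular 44 h 0 min.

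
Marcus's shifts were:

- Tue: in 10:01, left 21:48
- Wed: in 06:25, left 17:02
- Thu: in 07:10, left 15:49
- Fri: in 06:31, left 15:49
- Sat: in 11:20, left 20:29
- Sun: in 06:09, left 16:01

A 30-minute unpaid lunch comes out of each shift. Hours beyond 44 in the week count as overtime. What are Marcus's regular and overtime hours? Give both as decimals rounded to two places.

Regular 44.00 hours, overtime 12.37 hours

Tue: 10:01–21:48 = 11 h 47 min; less 30 min break → 11 h 17 min
Wed: 06:25–17:02 = 10 h 37 min; less 30 min break → 10 h 7 min
Thu: 07:10–15:49 = 8 h 39 min; less 30 min break → 8 h 9 min
Fri: 06:31–15:49 = 9 h 18 min; less 30 min break → 8 h 48 min
Sat: 11:20–20:29 = 9 h 9 min; less 30 min break → 8 h 39 min
Sun: 06:09–16:01 = 9 h 52 min; less 30 min break → 9 h 22 min
Total worked: 56 h 22 min = 56.37 h.
Threshold 44 h → overtime 12 h 22 min, regular 44 h 0 min.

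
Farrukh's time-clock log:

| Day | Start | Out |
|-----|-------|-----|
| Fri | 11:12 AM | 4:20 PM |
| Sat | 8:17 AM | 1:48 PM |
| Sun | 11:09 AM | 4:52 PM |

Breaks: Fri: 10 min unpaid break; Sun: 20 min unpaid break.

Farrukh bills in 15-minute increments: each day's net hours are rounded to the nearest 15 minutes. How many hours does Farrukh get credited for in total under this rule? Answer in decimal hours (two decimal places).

16.00 hours

Fri: 11:12 AM–4:20 PM = 5 h 8 min − 10 min = 4 h 58 min → rounds to 5 h 0 min
Sat: 8:17 AM–1:48 PM = 5 h 31 min → rounds to 5 h 30 min
Sun: 11:09 AM–4:52 PM = 5 h 43 min − 20 min = 5 h 23 min → rounds to 5 h 30 min
Total credited: 16 h 0 min.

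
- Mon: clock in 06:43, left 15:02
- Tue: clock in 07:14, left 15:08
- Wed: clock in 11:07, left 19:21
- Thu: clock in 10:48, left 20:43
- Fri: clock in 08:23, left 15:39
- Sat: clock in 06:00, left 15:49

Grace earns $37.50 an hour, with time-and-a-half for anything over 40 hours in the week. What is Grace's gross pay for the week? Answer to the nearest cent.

Mon: 06:43–15:02 = 8 h 19 min
Tue: 07:14–15:08 = 7 h 54 min
Wed: 11:07–19:21 = 8 h 14 min
Thu: 10:48–20:43 = 9 h 55 min
Fri: 08:23–15:39 = 7 h 16 min
Sat: 06:00–15:49 = 9 h 49 min
Total worked: 51 h 27 min = 3087 min.
Regular 40 h 0 min = 2400 min at $37.50/h; overtime 11 h 27 min = 687 min at $56.25/h.
Pay = (2400 × $37.50 + 687 × $56.25) ÷ 60 = $2144.06.

$2144.06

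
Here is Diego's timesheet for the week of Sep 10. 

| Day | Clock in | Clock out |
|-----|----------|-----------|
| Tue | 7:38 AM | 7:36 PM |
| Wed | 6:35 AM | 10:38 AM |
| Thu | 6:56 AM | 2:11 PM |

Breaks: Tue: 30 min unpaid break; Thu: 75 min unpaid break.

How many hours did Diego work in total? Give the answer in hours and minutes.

Tue: 7:38 AM–7:36 PM = 11 h 58 min; less 30 min break → 11 h 28 min
Wed: 6:35 AM–10:38 AM = 4 h 3 min
Thu: 6:56 AM–2:11 PM = 7 h 15 min; less 75 min break → 6 h 0 min
Total: 11 h 28 min + 4 h 3 min + 6 h 0 min = 21 h 31 min.

21 h 31 min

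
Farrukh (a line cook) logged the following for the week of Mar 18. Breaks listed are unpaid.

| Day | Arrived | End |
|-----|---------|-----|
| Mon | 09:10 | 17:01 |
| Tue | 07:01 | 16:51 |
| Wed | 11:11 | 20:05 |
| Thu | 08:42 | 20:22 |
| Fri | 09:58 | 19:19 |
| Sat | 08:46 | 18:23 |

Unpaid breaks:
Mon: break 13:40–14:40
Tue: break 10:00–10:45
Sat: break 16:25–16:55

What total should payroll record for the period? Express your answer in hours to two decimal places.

Mon: 09:10–17:01 = 7 h 51 min; less 60 min break → 6 h 51 min
Tue: 07:01–16:51 = 9 h 50 min; less 45 min break → 9 h 5 min
Wed: 11:11–20:05 = 8 h 54 min
Thu: 08:42–20:22 = 11 h 40 min
Fri: 09:58–19:19 = 9 h 21 min
Sat: 08:46–18:23 = 9 h 37 min; less 30 min break → 9 h 7 min
Total: 6 h 51 min + 9 h 5 min + 8 h 54 min + 11 h 40 min + 9 h 21 min + 9 h 7 min = 54 h 58 min.

54.97 hours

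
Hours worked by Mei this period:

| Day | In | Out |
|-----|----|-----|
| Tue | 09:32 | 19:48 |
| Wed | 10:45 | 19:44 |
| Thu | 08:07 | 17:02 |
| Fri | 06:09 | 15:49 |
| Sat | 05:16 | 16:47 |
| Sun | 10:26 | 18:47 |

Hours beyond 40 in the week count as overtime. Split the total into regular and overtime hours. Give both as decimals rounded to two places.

Regular 40.00 hours, overtime 17.70 hours

Tue: 09:32–19:48 = 10 h 16 min
Wed: 10:45–19:44 = 8 h 59 min
Thu: 08:07–17:02 = 8 h 55 min
Fri: 06:09–15:49 = 9 h 40 min
Sat: 05:16–16:47 = 11 h 31 min
Sun: 10:26–18:47 = 8 h 21 min
Total worked: 57 h 42 min = 57.70 h.
Threshold 40 h → overtime 17 h 42 min, regular 40 h 0 min.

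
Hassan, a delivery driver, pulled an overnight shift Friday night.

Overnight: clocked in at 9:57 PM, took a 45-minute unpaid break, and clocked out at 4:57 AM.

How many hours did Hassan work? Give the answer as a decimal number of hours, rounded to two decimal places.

6.25 hours

Overnight: 9:57 PM → midnight = 2 h 3 min; midnight → 4:57 AM = 4 h 57 min; span 7 h 0 min; less 45 min break → 6 h 15 min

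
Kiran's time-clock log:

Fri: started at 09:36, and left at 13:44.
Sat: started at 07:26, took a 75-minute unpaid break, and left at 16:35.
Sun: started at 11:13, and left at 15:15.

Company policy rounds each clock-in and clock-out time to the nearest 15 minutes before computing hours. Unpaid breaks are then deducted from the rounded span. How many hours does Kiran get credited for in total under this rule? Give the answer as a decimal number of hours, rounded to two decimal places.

Fri: in 09:36→09:30, out 13:44→13:45; 4 h 15 min
Sat: in 07:26→07:30, out 16:35→16:30; 9 h 0 min − 75 min = 7 h 45 min
Sun: in 11:13→11:15, out 15:15→15:15; 4 h 0 min
Total credited: 16 h 0 min.

16.00 hours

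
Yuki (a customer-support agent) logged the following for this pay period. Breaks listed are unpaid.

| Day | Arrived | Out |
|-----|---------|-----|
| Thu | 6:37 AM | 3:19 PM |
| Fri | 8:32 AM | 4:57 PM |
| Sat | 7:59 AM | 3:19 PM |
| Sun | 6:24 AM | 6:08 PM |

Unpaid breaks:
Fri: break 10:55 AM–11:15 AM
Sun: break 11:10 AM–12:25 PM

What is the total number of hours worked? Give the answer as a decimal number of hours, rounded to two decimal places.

34.60 hours

Thu: 6:37 AM–3:19 PM = 8 h 42 min
Fri: 8:32 AM–4:57 PM = 8 h 25 min; less 20 min break → 8 h 5 min
Sat: 7:59 AM–3:19 PM = 7 h 20 min
Sun: 6:24 AM–6:08 PM = 11 h 44 min; less 75 min break → 10 h 29 min
Total: 8 h 42 min + 8 h 5 min + 7 h 20 min + 10 h 29 min = 34 h 36 min.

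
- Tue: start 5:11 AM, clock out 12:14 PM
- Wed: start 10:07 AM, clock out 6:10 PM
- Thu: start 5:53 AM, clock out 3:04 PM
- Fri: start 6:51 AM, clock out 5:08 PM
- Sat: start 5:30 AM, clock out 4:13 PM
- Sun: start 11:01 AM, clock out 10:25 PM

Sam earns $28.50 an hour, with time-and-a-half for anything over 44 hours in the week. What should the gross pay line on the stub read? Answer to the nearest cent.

Tue: 5:11 AM–12:14 PM = 7 h 3 min
Wed: 10:07 AM–6:10 PM = 8 h 3 min
Thu: 5:53 AM–3:04 PM = 9 h 11 min
Fri: 6:51 AM–5:08 PM = 10 h 17 min
Sat: 5:30 AM–4:13 PM = 10 h 43 min
Sun: 11:01 AM–10:25 PM = 11 h 24 min
Total worked: 56 h 41 min = 3401 min.
Regular 44 h 0 min = 2640 min at $28.50/h; overtime 12 h 41 min = 761 min at $42.75/h.
Pay = (2640 × $28.50 + 761 × $42.75) ÷ 60 = $1796.21.

$1796.21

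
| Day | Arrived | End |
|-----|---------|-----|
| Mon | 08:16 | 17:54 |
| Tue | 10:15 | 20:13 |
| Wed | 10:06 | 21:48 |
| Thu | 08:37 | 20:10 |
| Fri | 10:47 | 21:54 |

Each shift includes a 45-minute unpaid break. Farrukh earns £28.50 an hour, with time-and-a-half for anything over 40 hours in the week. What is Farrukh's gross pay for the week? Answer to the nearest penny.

£1576.76

Mon: 08:16–17:54 = 9 h 38 min; less 45 min break → 8 h 53 min
Tue: 10:15–20:13 = 9 h 58 min; less 45 min break → 9 h 13 min
Wed: 10:06–21:48 = 11 h 42 min; less 45 min break → 10 h 57 min
Thu: 08:37–20:10 = 11 h 33 min; less 45 min break → 10 h 48 min
Fri: 10:47–21:54 = 11 h 7 min; less 45 min break → 10 h 22 min
Total worked: 50 h 13 min = 3013 min.
Regular 40 h 0 min = 2400 min at £28.50/h; overtime 10 h 13 min = 613 min at £42.75/h.
Pay = (2400 × £28.50 + 613 × £42.75) ÷ 60 = £1576.76.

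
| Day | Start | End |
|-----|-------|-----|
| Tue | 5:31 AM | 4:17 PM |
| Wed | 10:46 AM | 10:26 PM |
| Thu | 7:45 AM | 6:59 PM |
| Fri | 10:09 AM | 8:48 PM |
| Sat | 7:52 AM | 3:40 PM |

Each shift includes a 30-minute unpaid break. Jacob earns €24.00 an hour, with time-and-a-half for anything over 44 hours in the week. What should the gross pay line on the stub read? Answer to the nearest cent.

Tue: 5:31 AM–4:17 PM = 10 h 46 min; less 30 min break → 10 h 16 min
Wed: 10:46 AM–10:26 PM = 11 h 40 min; less 30 min break → 11 h 10 min
Thu: 7:45 AM–6:59 PM = 11 h 14 min; less 30 min break → 10 h 44 min
Fri: 10:09 AM–8:48 PM = 10 h 39 min; less 30 min break → 10 h 9 min
Sat: 7:52 AM–3:40 PM = 7 h 48 min; less 30 min break → 7 h 18 min
Total worked: 49 h 37 min = 2977 min.
Regular 44 h 0 min = 2640 min at €24.00/h; overtime 5 h 37 min = 337 min at €36.00/h.
Pay = (2640 × €24.00 + 337 × €36.00) ÷ 60 = €1258.20.

€1258.20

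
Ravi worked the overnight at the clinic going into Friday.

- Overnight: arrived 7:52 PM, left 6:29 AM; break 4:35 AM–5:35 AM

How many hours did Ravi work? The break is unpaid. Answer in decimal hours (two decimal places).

Overnight: 7:52 PM → midnight = 4 h 8 min; midnight → 6:29 AM = 6 h 29 min; span 10 h 37 min; less 60 min break → 9 h 37 min

9.62 hours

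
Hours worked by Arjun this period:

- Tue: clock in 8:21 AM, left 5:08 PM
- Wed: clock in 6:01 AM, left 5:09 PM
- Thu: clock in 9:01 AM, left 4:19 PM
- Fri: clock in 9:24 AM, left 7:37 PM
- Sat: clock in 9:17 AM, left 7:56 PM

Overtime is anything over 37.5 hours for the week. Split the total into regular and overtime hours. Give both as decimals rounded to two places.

Regular 37.50 hours, overtime 10.58 hours

Tue: 8:21 AM–5:08 PM = 8 h 47 min
Wed: 6:01 AM–5:09 PM = 11 h 8 min
Thu: 9:01 AM–4:19 PM = 7 h 18 min
Fri: 9:24 AM–7:37 PM = 10 h 13 min
Sat: 9:17 AM–7:56 PM = 10 h 39 min
Total worked: 48 h 5 min = 48.08 h.
Threshold 37.5 h → overtime 10 h 35 min, regular 37 h 30 min.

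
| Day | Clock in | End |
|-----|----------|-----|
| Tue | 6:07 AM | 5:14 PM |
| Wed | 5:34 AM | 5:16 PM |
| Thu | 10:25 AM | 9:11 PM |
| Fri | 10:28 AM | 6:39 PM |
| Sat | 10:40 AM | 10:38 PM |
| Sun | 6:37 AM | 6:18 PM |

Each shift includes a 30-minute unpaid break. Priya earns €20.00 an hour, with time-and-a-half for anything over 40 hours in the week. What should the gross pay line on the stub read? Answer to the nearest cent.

Tue: 6:07 AM–5:14 PM = 11 h 7 min; less 30 min break → 10 h 37 min
Wed: 5:34 AM–5:16 PM = 11 h 42 min; less 30 min break → 11 h 12 min
Thu: 10:25 AM–9:11 PM = 10 h 46 min; less 30 min break → 10 h 16 min
Fri: 10:28 AM–6:39 PM = 8 h 11 min; less 30 min break → 7 h 41 min
Sat: 10:40 AM–10:38 PM = 11 h 58 min; less 30 min break → 11 h 28 min
Sun: 6:37 AM–6:18 PM = 11 h 41 min; less 30 min break → 11 h 11 min
Total worked: 62 h 25 min = 3745 min.
Regular 40 h 0 min = 2400 min at €20.00/h; overtime 22 h 25 min = 1345 min at €30.00/h.
Pay = (2400 × €20.00 + 1345 × €30.00) ÷ 60 = €1472.50.

€1472.50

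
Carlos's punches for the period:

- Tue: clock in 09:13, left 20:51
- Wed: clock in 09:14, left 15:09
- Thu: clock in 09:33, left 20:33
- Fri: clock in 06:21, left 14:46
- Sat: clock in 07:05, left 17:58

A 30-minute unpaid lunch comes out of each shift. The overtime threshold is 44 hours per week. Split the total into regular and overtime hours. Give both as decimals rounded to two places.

Regular 44.00 hours, overtime 1.35 hours

Tue: 09:13–20:51 = 11 h 38 min; less 30 min break → 11 h 8 min
Wed: 09:14–15:09 = 5 h 55 min; less 30 min break → 5 h 25 min
Thu: 09:33–20:33 = 11 h 0 min; less 30 min break → 10 h 30 min
Fri: 06:21–14:46 = 8 h 25 min; less 30 min break → 7 h 55 min
Sat: 07:05–17:58 = 10 h 53 min; less 30 min break → 10 h 23 min
Total worked: 45 h 21 min = 45.35 h.
Threshold 44 h → overtime 1 h 21 min, regular 44 h 0 min.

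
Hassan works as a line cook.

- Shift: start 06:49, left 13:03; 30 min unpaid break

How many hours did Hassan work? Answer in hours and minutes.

Shift: 06:49–13:03 = 6 h 14 min; less 30 min break → 5 h 44 min

5 h 44 min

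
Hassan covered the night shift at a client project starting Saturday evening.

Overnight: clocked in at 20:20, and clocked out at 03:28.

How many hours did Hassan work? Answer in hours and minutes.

Overnight: 20:20 → midnight = 3 h 40 min; midnight → 03:28 = 3 h 28 min; span 7 h 8 min

7 h 8 min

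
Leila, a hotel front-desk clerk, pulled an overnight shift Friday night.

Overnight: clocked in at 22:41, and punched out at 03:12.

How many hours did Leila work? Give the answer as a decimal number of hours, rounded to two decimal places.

4.52 hours

Overnight: 22:41 → midnight = 1 h 19 min; midnight → 03:12 = 3 h 12 min; span 4 h 31 min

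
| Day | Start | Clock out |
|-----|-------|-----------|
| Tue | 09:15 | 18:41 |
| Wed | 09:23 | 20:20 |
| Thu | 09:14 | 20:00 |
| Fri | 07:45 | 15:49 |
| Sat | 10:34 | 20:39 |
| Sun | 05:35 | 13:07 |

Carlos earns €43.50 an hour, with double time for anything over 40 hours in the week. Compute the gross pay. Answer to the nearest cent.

€3204.50

Tue: 09:15–18:41 = 9 h 26 min
Wed: 09:23–20:20 = 10 h 57 min
Thu: 09:14–20:00 = 10 h 46 min
Fri: 07:45–15:49 = 8 h 4 min
Sat: 10:34–20:39 = 10 h 5 min
Sun: 05:35–13:07 = 7 h 32 min
Total worked: 56 h 50 min = 3410 min.
Regular 40 h 0 min = 2400 min at €43.50/h; overtime 16 h 50 min = 1010 min at €87.00/h.
Pay = (2400 × €43.50 + 1010 × €87.00) ÷ 60 = €3204.50.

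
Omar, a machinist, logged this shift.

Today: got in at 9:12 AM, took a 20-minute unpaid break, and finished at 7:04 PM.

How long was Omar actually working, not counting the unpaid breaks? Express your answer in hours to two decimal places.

9.53 hours

Today: 9:12 AM–7:04 PM = 9 h 52 min; less 20 min break → 9 h 32 min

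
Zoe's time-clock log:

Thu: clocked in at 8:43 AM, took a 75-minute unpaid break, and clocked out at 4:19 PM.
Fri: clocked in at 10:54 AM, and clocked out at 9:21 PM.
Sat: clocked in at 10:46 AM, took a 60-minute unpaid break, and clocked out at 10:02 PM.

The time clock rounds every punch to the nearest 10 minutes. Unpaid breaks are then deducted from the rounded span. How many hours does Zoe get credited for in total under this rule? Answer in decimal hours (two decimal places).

Thu: in 8:43 AM→8:40 AM, out 4:19 PM→4:20 PM; 7 h 40 min − 75 min = 6 h 25 min
Fri: in 10:54 AM→10:50 AM, out 9:21 PM→9:20 PM; 10 h 30 min
Sat: in 10:46 AM→10:50 AM, out 10:02 PM→10:00 PM; 11 h 10 min − 60 min = 10 h 10 min
Total credited: 27 h 5 min.

27.08 hours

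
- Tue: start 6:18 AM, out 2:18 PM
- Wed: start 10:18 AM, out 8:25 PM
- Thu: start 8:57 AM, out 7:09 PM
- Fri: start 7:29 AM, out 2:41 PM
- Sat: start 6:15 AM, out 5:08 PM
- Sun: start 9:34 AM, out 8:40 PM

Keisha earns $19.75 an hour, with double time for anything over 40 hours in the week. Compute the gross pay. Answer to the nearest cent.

Tue: 6:18 AM–2:18 PM = 8 h 0 min
Wed: 10:18 AM–8:25 PM = 10 h 7 min
Thu: 8:57 AM–7:09 PM = 10 h 12 min
Fri: 7:29 AM–2:41 PM = 7 h 12 min
Sat: 6:15 AM–5:08 PM = 10 h 53 min
Sun: 9:34 AM–8:40 PM = 11 h 6 min
Total worked: 57 h 30 min = 3450 min.
Regular 40 h 0 min = 2400 min at $19.75/h; overtime 17 h 30 min = 1050 min at $39.50/h.
Pay = (2400 × $19.75 + 1050 × $39.50) ÷ 60 = $1481.25.

$1481.25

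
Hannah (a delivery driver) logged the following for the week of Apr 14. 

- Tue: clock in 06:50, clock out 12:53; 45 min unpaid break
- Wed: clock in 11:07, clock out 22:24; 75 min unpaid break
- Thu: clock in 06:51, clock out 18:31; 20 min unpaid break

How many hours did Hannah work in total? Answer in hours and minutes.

Tue: 06:50–12:53 = 6 h 3 min; less 45 min break → 5 h 18 min
Wed: 11:07–22:24 = 11 h 17 min; less 75 min break → 10 h 2 min
Thu: 06:51–18:31 = 11 h 40 min; less 20 min break → 11 h 20 min
Total: 5 h 18 min + 10 h 2 min + 11 h 20 min = 26 h 40 min.

26 h 40 min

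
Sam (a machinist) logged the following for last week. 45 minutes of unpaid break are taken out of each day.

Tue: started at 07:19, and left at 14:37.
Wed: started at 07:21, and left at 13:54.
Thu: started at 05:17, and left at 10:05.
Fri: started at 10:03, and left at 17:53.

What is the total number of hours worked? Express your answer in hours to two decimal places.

23.48 hours

Tue: 07:19–14:37 = 7 h 18 min; less 45 min break → 6 h 33 min
Wed: 07:21–13:54 = 6 h 33 min; less 45 min break → 5 h 48 min
Thu: 05:17–10:05 = 4 h 48 min; less 45 min break → 4 h 3 min
Fri: 10:03–17:53 = 7 h 50 min; less 45 min break → 7 h 5 min
Total: 6 h 33 min + 5 h 48 min + 4 h 3 min + 7 h 5 min = 23 h 29 min.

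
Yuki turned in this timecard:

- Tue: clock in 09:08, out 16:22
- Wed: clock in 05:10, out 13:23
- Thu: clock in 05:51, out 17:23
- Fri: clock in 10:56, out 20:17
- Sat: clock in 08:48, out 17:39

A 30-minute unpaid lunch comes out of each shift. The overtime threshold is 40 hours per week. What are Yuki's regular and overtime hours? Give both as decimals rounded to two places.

Regular 40.00 hours, overtime 2.68 hours

Tue: 09:08–16:22 = 7 h 14 min; less 30 min break → 6 h 44 min
Wed: 05:10–13:23 = 8 h 13 min; less 30 min break → 7 h 43 min
Thu: 05:51–17:23 = 11 h 32 min; less 30 min break → 11 h 2 min
Fri: 10:56–20:17 = 9 h 21 min; less 30 min break → 8 h 51 min
Sat: 08:48–17:39 = 8 h 51 min; less 30 min break → 8 h 21 min
Total worked: 42 h 41 min = 42.68 h.
Threshold 40 h → overtime 2 h 41 min, regular 40 h 0 min.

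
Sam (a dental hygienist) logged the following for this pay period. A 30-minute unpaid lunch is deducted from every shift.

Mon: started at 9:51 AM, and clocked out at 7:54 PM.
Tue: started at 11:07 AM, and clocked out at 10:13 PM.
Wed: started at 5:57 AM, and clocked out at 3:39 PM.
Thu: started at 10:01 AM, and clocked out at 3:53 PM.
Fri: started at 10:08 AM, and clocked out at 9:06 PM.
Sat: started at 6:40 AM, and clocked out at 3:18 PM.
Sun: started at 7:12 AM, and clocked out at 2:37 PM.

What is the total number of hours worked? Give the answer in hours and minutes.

60 h 14 min

Mon: 9:51 AM–7:54 PM = 10 h 3 min; less 30 min break → 9 h 33 min
Tue: 11:07 AM–10:13 PM = 11 h 6 min; less 30 min break → 10 h 36 min
Wed: 5:57 AM–3:39 PM = 9 h 42 min; less 30 min break → 9 h 12 min
Thu: 10:01 AM–3:53 PM = 5 h 52 min; less 30 min break → 5 h 22 min
Fri: 10:08 AM–9:06 PM = 10 h 58 min; less 30 min break → 10 h 28 min
Sat: 6:40 AM–3:18 PM = 8 h 38 min; less 30 min break → 8 h 8 min
Sun: 7:12 AM–2:37 PM = 7 h 25 min; less 30 min break → 6 h 55 min
Total: 9 h 33 min + 10 h 36 min + 9 h 12 min + 5 h 22 min + 10 h 28 min + 8 h 8 min + 6 h 55 min = 60 h 14 min.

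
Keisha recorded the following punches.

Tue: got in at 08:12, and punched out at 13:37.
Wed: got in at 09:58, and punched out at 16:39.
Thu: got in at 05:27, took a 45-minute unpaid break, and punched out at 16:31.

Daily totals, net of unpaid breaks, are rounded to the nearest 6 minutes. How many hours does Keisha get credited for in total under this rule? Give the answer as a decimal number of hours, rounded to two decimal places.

Tue: 08:12–13:37 = 5 h 25 min → rounds to 5 h 24 min
Wed: 09:58–16:39 = 6 h 41 min → rounds to 6 h 42 min
Thu: 05:27–16:31 = 11 h 4 min − 45 min = 10 h 19 min → rounds to 10 h 18 min
Total credited: 22 h 24 min.

22.40 hours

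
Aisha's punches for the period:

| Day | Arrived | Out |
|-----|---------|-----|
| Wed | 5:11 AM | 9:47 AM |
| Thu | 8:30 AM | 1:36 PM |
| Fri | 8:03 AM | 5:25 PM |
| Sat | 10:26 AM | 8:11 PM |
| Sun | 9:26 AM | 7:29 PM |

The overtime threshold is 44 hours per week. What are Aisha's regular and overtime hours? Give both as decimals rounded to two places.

Wed: 5:11 AM–9:47 AM = 4 h 36 min
Thu: 8:30 AM–1:36 PM = 5 h 6 min
Fri: 8:03 AM–5:25 PM = 9 h 22 min
Sat: 10:26 AM–8:11 PM = 9 h 45 min
Sun: 9:26 AM–7:29 PM = 10 h 3 min
Total worked: 38 h 52 min = 38.87 h.
Threshold 44 h → overtime 0 h 0 min, regular 38 h 52 min.

Regular 38.87 hours, overtime 0.00 hours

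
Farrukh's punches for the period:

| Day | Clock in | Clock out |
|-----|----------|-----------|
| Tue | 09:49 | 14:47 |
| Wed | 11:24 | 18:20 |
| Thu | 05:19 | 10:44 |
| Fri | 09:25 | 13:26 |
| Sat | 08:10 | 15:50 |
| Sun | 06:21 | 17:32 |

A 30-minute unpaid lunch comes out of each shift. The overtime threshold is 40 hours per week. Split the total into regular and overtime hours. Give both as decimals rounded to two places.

Tue: 09:49–14:47 = 4 h 58 min; less 30 min break → 4 h 28 min
Wed: 11:24–18:20 = 6 h 56 min; less 30 min break → 6 h 26 min
Thu: 05:19–10:44 = 5 h 25 min; less 30 min break → 4 h 55 min
Fri: 09:25–13:26 = 4 h 1 min; less 30 min break → 3 h 31 min
Sat: 08:10–15:50 = 7 h 40 min; less 30 min break → 7 h 10 min
Sun: 06:21–17:32 = 11 h 11 min; less 30 min break → 10 h 41 min
Total worked: 37 h 11 min = 37.18 h.
Threshold 40 h → overtime 0 h 0 min, regular 37 h 11 min.

Regular 37.18 hours, overtime 0.00 hours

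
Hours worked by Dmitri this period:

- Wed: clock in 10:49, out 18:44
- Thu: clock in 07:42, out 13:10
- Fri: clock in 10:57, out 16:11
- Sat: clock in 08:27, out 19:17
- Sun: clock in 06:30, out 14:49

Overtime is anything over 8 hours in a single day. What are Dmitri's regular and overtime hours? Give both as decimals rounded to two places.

Wed: 10:49–18:44 = 7 h 55 min
Thu: 07:42–13:10 = 5 h 28 min
Fri: 10:57–16:11 = 5 h 14 min
Sat: 08:27–19:17 = 10 h 50 min
Sun: 06:30–14:49 = 8 h 19 min
Wed reg 7 h 55 min / OT 0 h 0 min; Thu reg 5 h 28 min / OT 0 h 0 min; Fri reg 5 h 14 min / OT 0 h 0 min; Sat reg 8 h 0 min / OT 2 h 50 min; Sun reg 8 h 0 min / OT 0 h 19 min.
Totals: regular 34 h 37 min, overtime 3 h 9 min.

Regular 34.62 hours, overtime 3.15 hours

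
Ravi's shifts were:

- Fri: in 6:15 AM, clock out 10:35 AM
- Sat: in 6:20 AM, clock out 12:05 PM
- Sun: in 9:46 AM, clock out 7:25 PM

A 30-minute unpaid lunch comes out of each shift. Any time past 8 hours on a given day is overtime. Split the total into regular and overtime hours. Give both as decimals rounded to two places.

Fri: 6:15 AM–10:35 AM = 4 h 20 min; less 30 min break → 3 h 50 min
Sat: 6:20 AM–12:05 PM = 5 h 45 min; less 30 min break → 5 h 15 min
Sun: 9:46 AM–7:25 PM = 9 h 39 min; less 30 min break → 9 h 9 min
Fri reg 3 h 50 min / OT 0 h 0 min; Sat reg 5 h 15 min / OT 0 h 0 min; Sun reg 8 h 0 min / OT 1 h 9 min.
Totals: regular 17 h 5 min, overtime 1 h 9 min.

Regular 17.08 hours, overtime 1.15 hours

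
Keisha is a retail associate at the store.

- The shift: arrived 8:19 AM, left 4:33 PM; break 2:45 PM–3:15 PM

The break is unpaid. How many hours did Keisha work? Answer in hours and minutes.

7 h 44 min

The shift: 8:19 AM–4:33 PM = 8 h 14 min; less 30 min break → 7 h 44 min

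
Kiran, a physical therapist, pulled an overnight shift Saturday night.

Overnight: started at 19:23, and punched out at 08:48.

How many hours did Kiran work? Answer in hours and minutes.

Overnight: 19:23 → midnight = 4 h 37 min; midnight → 08:48 = 8 h 48 min; span 13 h 25 min

13 h 25 min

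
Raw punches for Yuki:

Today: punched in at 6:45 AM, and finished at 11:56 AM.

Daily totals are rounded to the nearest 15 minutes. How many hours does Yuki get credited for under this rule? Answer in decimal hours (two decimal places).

Today: 6:45 AM–11:56 AM = 5 h 11 min → rounds to 5 h 15 min

5.25 hours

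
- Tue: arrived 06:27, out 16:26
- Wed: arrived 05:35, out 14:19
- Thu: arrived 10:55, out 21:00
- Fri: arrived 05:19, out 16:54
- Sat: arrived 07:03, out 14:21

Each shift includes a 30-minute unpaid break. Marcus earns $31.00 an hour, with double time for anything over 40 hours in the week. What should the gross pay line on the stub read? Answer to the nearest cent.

Tue: 06:27–16:26 = 9 h 59 min; less 30 min break → 9 h 29 min
Wed: 05:35–14:19 = 8 h 44 min; less 30 min break → 8 h 14 min
Thu: 10:55–21:00 = 10 h 5 min; less 30 min break → 9 h 35 min
Fri: 05:19–16:54 = 11 h 35 min; less 30 min break → 11 h 5 min
Sat: 07:03–14:21 = 7 h 18 min; less 30 min break → 6 h 48 min
Total worked: 45 h 11 min = 2711 min.
Regular 40 h 0 min = 2400 min at $31.00/h; overtime 5 h 11 min = 311 min at $62.00/h.
Pay = (2400 × $31.00 + 311 × $62.00) ÷ 60 = $1561.37.

$1561.37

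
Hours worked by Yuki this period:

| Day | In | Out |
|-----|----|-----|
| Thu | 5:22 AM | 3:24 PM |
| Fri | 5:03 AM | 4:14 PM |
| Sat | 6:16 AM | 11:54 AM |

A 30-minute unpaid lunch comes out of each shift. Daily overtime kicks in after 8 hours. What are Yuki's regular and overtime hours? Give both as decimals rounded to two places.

Thu: 5:22 AM–3:24 PM = 10 h 2 min; less 30 min break → 9 h 32 min
Fri: 5:03 AM–4:14 PM = 11 h 11 min; less 30 min break → 10 h 41 min
Sat: 6:16 AM–11:54 AM = 5 h 38 min; less 30 min break → 5 h 8 min
Thu reg 8 h 0 min / OT 1 h 32 min; Fri reg 8 h 0 min / OT 2 h 41 min; Sat reg 5 h 8 min / OT 0 h 0 min.
Totals: regular 21 h 8 min, overtime 4 h 13 min.

Regular 21.13 hours, overtime 4.22 hours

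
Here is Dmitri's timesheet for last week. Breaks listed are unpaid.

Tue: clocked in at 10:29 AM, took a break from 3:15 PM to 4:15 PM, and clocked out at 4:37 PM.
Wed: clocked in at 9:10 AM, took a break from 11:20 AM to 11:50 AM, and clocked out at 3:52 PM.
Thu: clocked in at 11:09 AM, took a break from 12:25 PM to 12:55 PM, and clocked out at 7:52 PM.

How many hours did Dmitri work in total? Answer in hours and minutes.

Tue: 10:29 AM–4:37 PM = 6 h 8 min; less 60 min break → 5 h 8 min
Wed: 9:10 AM–3:52 PM = 6 h 42 min; less 30 min break → 6 h 12 min
Thu: 11:09 AM–7:52 PM = 8 h 43 min; less 30 min break → 8 h 13 min
Total: 5 h 8 min + 6 h 12 min + 8 h 13 min = 19 h 33 min.

19 h 33 min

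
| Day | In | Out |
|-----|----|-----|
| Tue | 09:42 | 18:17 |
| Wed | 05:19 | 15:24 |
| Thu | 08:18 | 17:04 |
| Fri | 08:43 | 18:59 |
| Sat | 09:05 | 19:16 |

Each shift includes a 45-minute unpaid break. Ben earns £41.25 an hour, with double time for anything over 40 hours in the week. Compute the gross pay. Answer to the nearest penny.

Tue: 09:42–18:17 = 8 h 35 min; less 45 min break → 7 h 50 min
Wed: 05:19–15:24 = 10 h 5 min; less 45 min break → 9 h 20 min
Thu: 08:18–17:04 = 8 h 46 min; less 45 min break → 8 h 1 min
Fri: 08:43–18:59 = 10 h 16 min; less 45 min break → 9 h 31 min
Sat: 09:05–19:16 = 10 h 11 min; less 45 min break → 9 h 26 min
Total worked: 44 h 8 min = 2648 min.
Regular 40 h 0 min = 2400 min at £41.25/h; overtime 4 h 8 min = 248 min at £82.50/h.
Pay = (2400 × £41.25 + 248 × £82.50) ÷ 60 = £1991.00.

£1991.00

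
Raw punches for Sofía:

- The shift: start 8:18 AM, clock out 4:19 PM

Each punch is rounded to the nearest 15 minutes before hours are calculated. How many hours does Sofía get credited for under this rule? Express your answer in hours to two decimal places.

8.00 hours

The shift: in 8:18 AM→8:15 AM, out 4:19 PM→4:15 PM; 8 h 0 min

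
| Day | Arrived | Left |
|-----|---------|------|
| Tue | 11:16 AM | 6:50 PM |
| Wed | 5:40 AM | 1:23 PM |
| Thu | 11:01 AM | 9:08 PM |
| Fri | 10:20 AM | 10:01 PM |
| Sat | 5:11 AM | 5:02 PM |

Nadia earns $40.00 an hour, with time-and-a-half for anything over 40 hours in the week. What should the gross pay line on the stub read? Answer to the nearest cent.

Tue: 11:16 AM–6:50 PM = 7 h 34 min
Wed: 5:40 AM–1:23 PM = 7 h 43 min
Thu: 11:01 AM–9:08 PM = 10 h 7 min
Fri: 10:20 AM–10:01 PM = 11 h 41 min
Sat: 5:11 AM–5:02 PM = 11 h 51 min
Total worked: 48 h 56 min = 2936 min.
Regular 40 h 0 min = 2400 min at $40.00/h; overtime 8 h 56 min = 536 min at $60.00/h.
Pay = (2400 × $40.00 + 536 × $60.00) ÷ 60 = $2136.00.

$2136.00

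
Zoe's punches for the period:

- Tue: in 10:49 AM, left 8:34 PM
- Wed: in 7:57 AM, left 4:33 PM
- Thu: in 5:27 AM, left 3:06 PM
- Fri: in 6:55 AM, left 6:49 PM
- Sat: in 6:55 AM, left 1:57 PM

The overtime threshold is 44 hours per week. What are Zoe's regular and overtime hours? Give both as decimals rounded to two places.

Regular 44.00 hours, overtime 2.93 hours

Tue: 10:49 AM–8:34 PM = 9 h 45 min
Wed: 7:57 AM–4:33 PM = 8 h 36 min
Thu: 5:27 AM–3:06 PM = 9 h 39 min
Fri: 6:55 AM–6:49 PM = 11 h 54 min
Sat: 6:55 AM–1:57 PM = 7 h 2 min
Total worked: 46 h 56 min = 46.93 h.
Threshold 44 h → overtime 2 h 56 min, regular 44 h 0 min.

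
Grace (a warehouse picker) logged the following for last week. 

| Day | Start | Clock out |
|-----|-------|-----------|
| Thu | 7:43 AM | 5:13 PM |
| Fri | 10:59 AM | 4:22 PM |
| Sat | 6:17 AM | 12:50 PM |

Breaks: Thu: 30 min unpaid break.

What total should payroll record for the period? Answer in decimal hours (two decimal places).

20.93 hours

Thu: 7:43 AM–5:13 PM = 9 h 30 min; less 30 min break → 9 h 0 min
Fri: 10:59 AM–4:22 PM = 5 h 23 min
Sat: 6:17 AM–12:50 PM = 6 h 33 min
Total: 9 h 0 min + 5 h 23 min + 6 h 33 min = 20 h 56 min.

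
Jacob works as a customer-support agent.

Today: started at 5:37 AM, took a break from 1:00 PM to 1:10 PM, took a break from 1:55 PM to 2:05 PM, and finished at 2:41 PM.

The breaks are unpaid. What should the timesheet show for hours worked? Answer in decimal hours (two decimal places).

Today: 5:37 AM–2:41 PM = 9 h 4 min; less 20 min break → 8 h 44 min

8.73 hours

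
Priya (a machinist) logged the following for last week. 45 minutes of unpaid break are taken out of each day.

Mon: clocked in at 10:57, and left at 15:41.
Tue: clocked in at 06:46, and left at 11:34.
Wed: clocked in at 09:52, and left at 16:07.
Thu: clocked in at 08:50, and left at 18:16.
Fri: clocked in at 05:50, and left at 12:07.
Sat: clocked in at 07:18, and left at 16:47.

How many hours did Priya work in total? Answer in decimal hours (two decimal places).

36.48 hours

Mon: 10:57–15:41 = 4 h 44 min; less 45 min break → 3 h 59 min
Tue: 06:46–11:34 = 4 h 48 min; less 45 min break → 4 h 3 min
Wed: 09:52–16:07 = 6 h 15 min; less 45 min break → 5 h 30 min
Thu: 08:50–18:16 = 9 h 26 min; less 45 min break → 8 h 41 min
Fri: 05:50–12:07 = 6 h 17 min; less 45 min break → 5 h 32 min
Sat: 07:18–16:47 = 9 h 29 min; less 45 min break → 8 h 44 min
Total: 3 h 59 min + 4 h 3 min + 5 h 30 min + 8 h 41 min + 5 h 32 min + 8 h 44 min = 36 h 29 min.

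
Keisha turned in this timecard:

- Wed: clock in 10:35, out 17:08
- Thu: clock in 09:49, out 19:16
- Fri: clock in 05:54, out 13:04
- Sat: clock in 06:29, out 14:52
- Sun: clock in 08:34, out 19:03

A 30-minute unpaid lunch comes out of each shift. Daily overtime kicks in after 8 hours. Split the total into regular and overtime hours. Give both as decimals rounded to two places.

Wed: 10:35–17:08 = 6 h 33 min; less 30 min break → 6 h 3 min
Thu: 09:49–19:16 = 9 h 27 min; less 30 min break → 8 h 57 min
Fri: 05:54–13:04 = 7 h 10 min; less 30 min break → 6 h 40 min
Sat: 06:29–14:52 = 8 h 23 min; less 30 min break → 7 h 53 min
Sun: 08:34–19:03 = 10 h 29 min; less 30 min break → 9 h 59 min
Wed reg 6 h 3 min / OT 0 h 0 min; Thu reg 8 h 0 min / OT 0 h 57 min; Fri reg 6 h 40 min / OT 0 h 0 min; Sat reg 7 h 53 min / OT 0 h 0 min; Sun reg 8 h 0 min / OT 1 h 59 min.
Totals: regular 36 h 36 min, overtime 2 h 56 min.

Regular 36.60 hours, overtime 2.93 hours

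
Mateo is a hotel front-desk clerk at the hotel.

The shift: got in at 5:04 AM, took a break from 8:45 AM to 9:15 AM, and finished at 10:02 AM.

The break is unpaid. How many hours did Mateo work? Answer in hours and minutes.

The shift: 5:04 AM–10:02 AM = 4 h 58 min; less 30 min break → 4 h 28 min

4 h 28 min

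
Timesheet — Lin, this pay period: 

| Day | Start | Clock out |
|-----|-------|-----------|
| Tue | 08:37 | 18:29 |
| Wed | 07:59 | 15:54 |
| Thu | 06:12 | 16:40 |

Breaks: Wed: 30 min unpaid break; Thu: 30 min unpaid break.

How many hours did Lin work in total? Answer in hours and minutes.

Tue: 08:37–18:29 = 9 h 52 min
Wed: 07:59–15:54 = 7 h 55 min; less 30 min break → 7 h 25 min
Thu: 06:12–16:40 = 10 h 28 min; less 30 min break → 9 h 58 min
Total: 9 h 52 min + 7 h 25 min + 9 h 58 min = 27 h 15 min.

27 h 15 min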